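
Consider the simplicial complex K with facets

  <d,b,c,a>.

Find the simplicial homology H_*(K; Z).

Take the total order a < b < c < d on the vertex set. Then K (dimension 3) consists of the simplices:

  0-simplices (4): a, b, c, d
  1-simplices (6): ab, ac, ad, bc, bd, cd
  2-simplices (4): abc, abd, acd, bcd
  3-simplices (1): abcd

so the chain groups are C_0 ≅ Z^4, C_1 ≅ Z^6, C_2 ≅ Z^4, C_3 ≅ Z^1.

The boundary map ∂_1: C_1 → C_0 maps an edge to its endpoints' difference, ∂[p,q] = q − p. For instance
  ∂ab = b − a.
The resulting 4×6 matrix has rank 3, and its Smith normal form has invariant factors (1,1,1).

The boundary map ∂_2: C_2 → C_1 acts by ∂[p,q,r] = [q,r] − [p,r] + [p,q]. For instance
  ∂abd = bd − ad + ab,
  ∂bcd = cd − bd + bc.
This gives a 6×4 integer matrix of rank 3; reducing to Smith normal form yields diagonal entries (1,1,1).

Boundary ∂_3: C_3 → C_2 sends each 3-simplex σ to the alternating sum Σ_i (−1)^i (σ with its i-th vertex removed). For instance
  ∂abcd = bcd − acd + abd − abc.
The resulting 4×1 matrix has rank 1, and its Smith normal form has invariant factors (1).

Now H_k = ker ∂_k / im ∂_{k+1}, so:

  H_0: rank C_0 − rank ∂_1 = 4 − 3 = 1, and the invariant factors of ∂_1 are all 1, so H_0 = Z.
  H_1: rank ker ∂_1 − rank ∂_2 = (6 − 3) − 3 = 0, and the invariant factors of ∂_2 are all 1, so H_1 = 0.
  H_2: rank ker ∂_2 − rank ∂_3 = (4 − 3) − 1 = 0, and the invariant factors of ∂_3 are all 1, so H_2 = 0.
  H_3: rank ker ∂_3 − rank ∂_4 = (1 − 1) − 0 = 0, and there is no ∂_4, so H_3 = 0.

(K is a triangulation of the 3-simplex.)

H_0 = Z,  H_1 = 0,  H_2 = 0,  H_3 = 0.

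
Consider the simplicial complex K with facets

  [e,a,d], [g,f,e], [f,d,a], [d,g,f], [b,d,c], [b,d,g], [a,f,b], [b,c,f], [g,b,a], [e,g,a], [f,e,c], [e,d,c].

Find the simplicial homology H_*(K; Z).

H_0 ≅ Z,  H_1 ≅ Z/2,  H_2 = 0.

Take the total order a < b < c < d < e < f < g on the vertex set. Then K (dimension 2) consists of the simplices:

  0-simplices (7): a, b, c, d, e, f, g
  1-simplices (18): ab, ad, ae, af, ag, bc, bd, bf, bg, cd, ce, cf, de, df, dg, ef, eg, fg
  2-simplices (12): abf, abg, ade, adf, aeg, bcd, bcf, bdg, cde, cef, dfg, efg

Hence C_0 ≅ Z^7, C_1 ≅ Z^18, C_2 ≅ Z^12.

The boundary map ∂_1: C_1 → C_0 maps an edge to its endpoints' difference, ∂[p,q] = q − p. For instance
  ∂bf = f − b.
The resulting 7×18 matrix has rank 6, and its Smith normal form has invariant factors (1,1,1,1,1,1).

The boundary map ∂_2: C_2 → C_1 maps a triangle to the signed sum of its edges. For instance
  ∂bcf = cf − bf + bc,
  ∂ade = de − ae + ad.
This gives a 18×12 integer matrix of rank 12; reducing to Smith normal form yields diagonal entries (1,1,1,1,1,1,1,1,1,1,1,2).

From H_k ≅ ker(∂_k) / im(∂_{k+1}) we obtain:

  H_0: rank C_0 − rank ∂_1 = 7 − 6 = 1, and the invariant factors of ∂_1 are all 1, so H_0 ≅ Z.
  H_1: rank ker ∂_1 − rank ∂_2 = (18 − 6) − 12 = 0, and ∂_2 has invariant factor 2 > 1, so H_1 ≅ Z/2.
  H_2: rank ker ∂_2 − rank ∂_3 = (12 − 12) − 0 = 0, and there is no ∂_3, so H_2 ≅ 0.

(K is a triangulation of the real projective plane RP^2.)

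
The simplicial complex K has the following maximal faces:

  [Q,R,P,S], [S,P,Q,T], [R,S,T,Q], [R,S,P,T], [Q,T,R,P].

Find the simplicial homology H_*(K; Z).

Fix the vertex order P < Q < R < S < T and write every simplex with vertices in increasing order. Then dim K = 3 and the simplices of K are:

  0-simplices (5): P, Q, R, S, T
  1-simplices (10): PQ, PR, PS, PT, QR, QS, QT, RS, RT, ST
  2-simplices (10): PQR, PQS, PQT, PRS, PRT, PST, QRS, QRT, QST, RST
  3-simplices (5): PQRS, PQRT, PQST, PRST, QRST

Hence C_0 ≅ Z^5, C_1 ≅ Z^10, C_2 ≅ Z^10, C_3 ≅ Z^5.

The boundary map ∂_1: C_1 → C_0 sends each edge [p,q] (with p < q) to q − p. For instance
  ∂PT = T − P.
This gives a 5×10 integer matrix of rank 4; reducing to Smith normal form yields diagonal entries (1,1,1,1).

Boundary ∂_2: C_2 → C_1 maps a triangle to the signed sum of its edges. For instance
  ∂QRT = RT − QT + QR,
  ∂PST = ST − PT + PS.
The 10×10 boundary matrix has rank 6 and Smith normal form diag(1,1,1,1,1,1).

Boundary ∂_3: C_3 → C_2 sends each 3-simplex σ to the alternating sum Σ_i (−1)^i (σ with its i-th vertex removed). For instance
  ∂PQRT = QRT − PRT + PQT − PQR,
  ∂PRST = RST − PST + PRT − PRS.
The resulting 10×5 matrix has rank 4, and its Smith normal form has invariant factors (1,1,1,1).

From H_k ≅ ker(∂_k) / im(∂_{k+1}) we obtain:

  H_0: rank C_0 − rank ∂_1 = 5 − 4 = 1, and the invariant factors of ∂_1 are all 1, so H_0 ≅ Z.
  H_1: rank ker ∂_1 − rank ∂_2 = (10 − 4) − 6 = 0, and the invariant factors of ∂_2 are all 1, so H_1 ≅ 0.
  H_2: rank ker ∂_2 − rank ∂_3 = (10 − 6) − 4 = 0, and the invariant factors of ∂_3 are all 1, so H_2 ≅ 0.
  H_3: rank ker ∂_3 − rank ∂_4 = (5 − 4) − 0 = 1, and there is no ∂_4, so H_3 ≅ Z.

As a check, the Euler characteristic is 5 − 10 + 10 − 5 = 0, which agrees with 1 − 0 + 0 − 1 = 0.

H_0 = Z,  H_1 = 0,  H_2 = 0,  H_3 = Z.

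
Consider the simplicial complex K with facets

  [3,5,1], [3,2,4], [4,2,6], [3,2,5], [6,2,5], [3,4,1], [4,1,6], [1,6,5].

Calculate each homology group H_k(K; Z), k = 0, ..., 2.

Take the total order 1 < 2 < 3 < 4 < 5 < 6 on the vertex set. Then K (dimension 2) consists of the simplices:

  0-simplices (6): [1], [2], [3], [4], [5], [6]
  1-simplices (12): [1,3], [1,4], [1,5], [1,6], [2,3], [2,4], [2,5], [2,6], [3,4], [3,5], [4,6], [5,6]
  2-simplices (8): [1,3,4], [1,3,5], [1,4,6], [1,5,6], [2,3,4], [2,3,5], [2,4,6], [2,5,6]

giving chain groups C_0 ≅ Z^6, C_1 ≅ Z^12, C_2 ≅ Z^8.

The boundary map ∂_1: C_1 → C_0 is given by ∂[p,q] = [q] − [p]. For instance
  ∂[2,6] = [6] − [2].
As a 6×12 matrix over Z this has rank 5, with invariant factors (1,1,1,1,1).

The boundary map ∂_2: C_2 → C_1 sends each 2-simplex [p,q,r] to [q,r] − [p,r] + [p,q]. For instance
  ∂[1,3,4] = [3,4] − [1,4] + [1,3],
  ∂[1,3,5] = [3,5] − [1,5] + [1,3].
As a 12×8 matrix over Z this has rank 7, with invariant factors (1,1,1,1,1,1,1).

From H_k ≅ ker(∂_k) / im(∂_{k+1}) we obtain:

  H_0: rank C_0 − rank ∂_1 = 6 − 5 = 1, and the invariant factors of ∂_1 are all 1, so H_0 ≅ Z.
  H_1: rank ker ∂_1 − rank ∂_2 = (12 − 5) − 7 = 0, and the invariant factors of ∂_2 are all 1, so H_1 ≅ 0.
  H_2: rank ker ∂_2 − rank ∂_3 = (8 − 7) − 0 = 1, and there is no ∂_3, so H_2 ≅ Z.

As a check, the Euler characteristic is 6 − 12 + 8 = 2, which agrees with 1 − 0 + 1 = 2.

H_0 ≅ Z,  H_1 = 0,  H_2 ≅ Z.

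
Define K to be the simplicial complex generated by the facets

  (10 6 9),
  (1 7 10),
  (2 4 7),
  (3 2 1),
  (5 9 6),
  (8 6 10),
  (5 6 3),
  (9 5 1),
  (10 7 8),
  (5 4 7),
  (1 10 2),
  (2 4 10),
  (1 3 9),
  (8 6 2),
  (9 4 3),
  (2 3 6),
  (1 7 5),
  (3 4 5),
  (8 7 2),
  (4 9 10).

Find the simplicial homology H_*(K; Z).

H_0 ≅ Z,  H_1 ≅ Z × Z/2,  H_2 = 0.

We work with the vertex ordering 1 < 2 < 3 < 4 < 5 < 6 < 7 < 8 < 9 < 10. The simplices of K, each written with vertices in increasing order, are:

  0-simplices (10): [1], [2], [3], [4], [5], [6], [7], [8], [9], [10]
  1-simplices (30): (30 of them)
  2-simplices (20): (20 of them)

giving chain groups C_0 ≅ Z^10, C_1 ≅ Z^30, C_2 ≅ Z^20.

The boundary map ∂_1: C_1 → C_0 is given by ∂[p,q] = [q] − [p]. For instance
  ∂[5,6] = [6] − [5].
As a 10×30 matrix over Z this has rank 9, with invariant factors (1,1,1,1,1,1,1,1,1).

Boundary ∂_2: C_2 → C_1 maps a triangle to the signed sum of its edges. For instance
  ∂[4,5,7] = [5,7] − [4,7] + [4,5],
  ∂[2,3,6] = [3,6] − [2,6] + [2,3].
The resulting 30×20 matrix has rank 20, and its Smith normal form has invariant factors (1,1,1,1,1,1,1,1,1,1,1,1,1,1,1,1,1,1,1,2).

Computing H_k = (kernel of ∂_k) / (image of ∂_{k+1}):

  H_0: rank C_0 − rank ∂_1 = 10 − 9 = 1, and the invariant factors of ∂_1 are all 1, so H_0 = Z.
  H_1: rank ker ∂_1 − rank ∂_2 = (30 − 9) − 20 = 1, and ∂_2 has invariant factor 2 > 1, so H_1 = Z × Z/2.
  H_2: rank ker ∂_2 − rank ∂_3 = (20 − 20) − 0 = 0, and there is no ∂_3, so H_2 = 0.

(K is a triangulation of the Klein bottle.)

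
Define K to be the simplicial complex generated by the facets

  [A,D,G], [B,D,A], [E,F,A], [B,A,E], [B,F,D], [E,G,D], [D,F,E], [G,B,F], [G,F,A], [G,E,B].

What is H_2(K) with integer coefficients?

H_2 ≅ 0.

K has 6 vertices, 15 edges, 10 triangles.
rank ∂_2 = 10, rank ∂_3 = 0 ⇒ b_2 = 10 − 10 − 0 = 0. So H_2 = 0.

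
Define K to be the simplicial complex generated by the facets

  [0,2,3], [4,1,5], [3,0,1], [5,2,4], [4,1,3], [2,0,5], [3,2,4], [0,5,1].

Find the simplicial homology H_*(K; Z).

H_0 ≅ Z,  H_1 = 0,  H_2 ≅ Z.

Take the total order 0 < 1 < 2 < 3 < 4 < 5 on the vertex set. Then K (dimension 2) consists of the simplices:

  0-simplices (6): [0], [1], [2], [3], [4], [5]
  1-simplices (12): [0,1], [0,2], [0,3], [0,5], [1,3], [1,4], [1,5], [2,3], [2,4], [2,5], [3,4], [4,5]
  2-simplices (8): [0,1,3], [0,1,5], [0,2,3], [0,2,5], [1,3,4], [1,4,5], [2,3,4], [2,4,5]

Hence C_0 ≅ Z^6, C_1 ≅ Z^12, C_2 ≅ Z^8.

Boundary ∂_1: C_1 → C_0 maps an edge to its endpoints' difference, ∂[p,q] = q − p.
This gives a 6×12 integer matrix of rank 5; reducing to Smith normal form yields diagonal entries (1,1,1,1,1).

Boundary ∂_2: C_2 → C_1 acts by ∂[p,q,r] = [q,r] − [p,r] + [p,q]. For instance
  ∂[0,2,3] = [2,3] − [0,3] + [0,2],
  ∂[2,3,4] = [3,4] − [2,4] + [2,3].
The 12×8 boundary matrix has rank 7 and Smith normal form diag(1,1,1,1,1,1,1).

Computing H_k = (kernel of ∂_k) / (image of ∂_{k+1}):

  H_0: rank C_0 − rank ∂_1 = 6 − 5 = 1, and the invariant factors of ∂_1 are all 1, so H_0 ≅ Z.
  H_1: rank ker ∂_1 − rank ∂_2 = (12 − 5) − 7 = 0, and the invariant factors of ∂_2 are all 1, so H_1 ≅ 0.
  H_2: rank ker ∂_2 − rank ∂_3 = (8 − 7) − 0 = 1, and there is no ∂_3, so H_2 ≅ Z.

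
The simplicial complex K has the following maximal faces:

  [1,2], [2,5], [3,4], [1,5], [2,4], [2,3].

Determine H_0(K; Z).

Take the total order 1 < 2 < 3 < 4 < 5 on the vertex set. Then K (dimension 1) consists of the simplices:

  0-simplices (5): [1], [2], [3], [4], [5]
  1-simplices (6): [1,2], [1,5], [2,3], [2,4], [2,5], [3,4]

giving chain groups C_0 ≅ Z^5, C_1 ≅ Z^6.

Boundary ∂_1: C_1 → C_0 maps an edge to its endpoints' difference, ∂[p,q] = q − p. For instance
  ∂[2,3] = [3] − [2].
The 5×6 boundary matrix has rank 4 and Smith normal form diag(1,1,1,1).

Computing H_k = (kernel of ∂_k) / (image of ∂_{k+1}):

  H_0: rank C_0 − rank ∂_1 = 5 − 4 = 1, and the invariant factors of ∂_1 are all 1, so H_0 = Z.

(K is a triangulation of a wedge of 2 circles.)

H_0 ≅ Z.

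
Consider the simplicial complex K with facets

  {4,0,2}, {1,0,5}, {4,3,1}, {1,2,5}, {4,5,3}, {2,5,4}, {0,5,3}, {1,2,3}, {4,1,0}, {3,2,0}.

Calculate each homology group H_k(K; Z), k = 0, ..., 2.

Fix the vertex order 0 < 1 < 2 < 3 < 4 < 5 and write every simplex with vertices in increasing order. Then dim K = 2 and the simplices of K are:

  0-simplices (6): [0], [1], [2], [3], [4], [5]
  1-simplices (15): [0,1], [0,2], [0,3], [0,4], [0,5], [1,2], [1,3], [1,4], [1,5], [2,3], [2,4], [2,5], [3,4], [3,5], [4,5]
  2-simplices (10): [0,1,4], [0,1,5], [0,2,3], [0,2,4], [0,3,5], [1,2,3], [1,2,5], [1,3,4], [2,4,5], [3,4,5]

Hence C_0 ≅ Z^6, C_1 ≅ Z^15, C_2 ≅ Z^10.

Boundary ∂_1: C_1 → C_0 maps an edge to its endpoints' difference, ∂[p,q] = q − p. For instance
  ∂[0,5] = [5] − [0].
The resulting 6×15 matrix has rank 5, and its Smith normal form has invariant factors (1,1,1,1,1).

Boundary ∂_2: C_2 → C_1 acts by ∂[p,q,r] = [q,r] − [p,r] + [p,q]. For instance
  ∂[0,2,4] = [2,4] − [0,4] + [0,2],
  ∂[1,3,4] = [3,4] − [1,4] + [1,3].
As a 15×10 matrix over Z this has rank 10, with invariant factors (1,1,1,1,1,1,1,1,1,2).

Reading off H_k = ker ∂_k / im ∂_{k+1}:

  H_0: rank C_0 − rank ∂_1 = 6 − 5 = 1, and the invariant factors of ∂_1 are all 1, so H_0 = Z.
  H_1: rank ker ∂_1 − rank ∂_2 = (15 − 5) − 10 = 0, and ∂_2 has invariant factor 2 > 1, so H_1 = Z/2.
  H_2: rank ker ∂_2 − rank ∂_3 = (10 − 10) − 0 = 0, and there is no ∂_3, so H_2 = 0.

H_0 = Z,  H_1 = Z/2,  H_2 = 0.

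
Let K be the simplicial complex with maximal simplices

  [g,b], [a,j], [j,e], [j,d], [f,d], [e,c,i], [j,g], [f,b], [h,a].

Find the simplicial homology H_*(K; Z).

H_0 = Z,  H_1 = Z,  H_2 = 0.

Fix the vertex order a < b < c < d < e < f < g < h < i < j and write every simplex with vertices in increasing order. Then dim K = 2 and the simplices of K are:

  0-simplices (10): a, b, c, d, e, f, g, h, i, j
  1-simplices (11): ah, aj, bf, bg, ce, ci, df, dj, ei, ej, gj
  2-simplices (1): cei

so the chain groups are C_0 ≅ Z^10, C_1 ≅ Z^11, C_2 ≅ Z^1.

∂_1: C_1 → C_0 is given by ∂[p,q] = [q] − [p].
As a 10×11 matrix over Z this has rank 9, with invariant factors (1,1,1,1,1,1,1,1,1).

The boundary map ∂_2: C_2 → C_1 maps a triangle to the signed sum of its edges. For instance
  ∂cei = ei − ci + ce.
The resulting 11×1 matrix has rank 1, and its Smith normal form has invariant factors (1).

Reading off H_k = ker ∂_k / im ∂_{k+1}:

  H_0: rank C_0 − rank ∂_1 = 10 − 9 = 1, and the invariant factors of ∂_1 are all 1, so H_0 = Z.
  H_1: rank ker ∂_1 − rank ∂_2 = (11 − 9) − 1 = 1, and the invariant factors of ∂_2 are all 1, so H_1 = Z.
  H_2: rank ker ∂_2 − rank ∂_3 = (1 − 1) − 0 = 0, and there is no ∂_3, so H_2 = 0.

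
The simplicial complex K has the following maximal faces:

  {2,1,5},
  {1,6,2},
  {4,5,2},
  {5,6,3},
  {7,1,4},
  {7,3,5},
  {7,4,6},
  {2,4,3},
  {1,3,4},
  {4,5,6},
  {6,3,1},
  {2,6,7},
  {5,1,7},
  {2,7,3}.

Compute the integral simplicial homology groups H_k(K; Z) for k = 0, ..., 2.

Order the vertices as 1 < 2 < 3 < 4 < 5 < 6 < 7. Listing each simplex with vertices in this order, K has dimension 2 with simplices:

  0-simplices (7): [1], [2], [3], [4], [5], [6], [7]
  1-simplices (21): [1,2], [1,3], [1,4], [1,5], [1,6], [1,7], [2,3], [2,4], [2,5], [2,6], [2,7], [3,4], [3,5], [3,6], [3,7], [4,5], [4,6], [4,7], [5,6], [5,7], [6,7]
  2-simplices (14): [1,2,5], [1,2,6], [1,3,4], [1,3,6], [1,4,7], [1,5,7], [2,3,4], [2,3,7], [2,4,5], [2,6,7], [3,5,6], [3,5,7], [4,5,6], [4,6,7]

giving chain groups C_0 ≅ Z^7, C_1 ≅ Z^21, C_2 ≅ Z^14.

Boundary ∂_1: C_1 → C_0 is given by ∂[p,q] = [q] − [p]. For instance
  ∂[1,2] = [2] − [1].
The resulting 7×21 matrix has rank 6, and its Smith normal form has invariant factors (1,1,1,1,1,1).

The boundary map ∂_2: C_2 → C_1 acts by ∂[p,q,r] = [q,r] − [p,r] + [p,q]. For instance
  ∂[3,5,7] = [5,7] − [3,7] + [3,5],
  ∂[1,3,6] = [3,6] − [1,6] + [1,3].
As a 21×14 matrix over Z this has rank 13, with invariant factors (1,1,1,1,1,1,1,1,1,1,1,1,1).

Computing H_k = (kernel of ∂_k) / (image of ∂_{k+1}):

  H_0: rank C_0 − rank ∂_1 = 7 − 6 = 1, and the invariant factors of ∂_1 are all 1, so H_0 ≅ Z.
  H_1: rank ker ∂_1 − rank ∂_2 = (21 − 6) − 13 = 2, and the invariant factors of ∂_2 are all 1, so H_1 ≅ Z^2.
  H_2: rank ker ∂_2 − rank ∂_3 = (14 − 13) − 0 = 1, and there is no ∂_3, so H_2 ≅ Z.

H_0 = Z,  H_1 = Z^2,  H_2 = Z.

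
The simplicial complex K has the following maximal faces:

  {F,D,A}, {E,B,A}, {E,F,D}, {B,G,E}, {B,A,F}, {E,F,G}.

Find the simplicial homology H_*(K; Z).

H_0 = Z,  H_1 = Z,  H_2 = 0.

Take the total order A < B < D < E < F < G on the vertex set. Then K (dimension 2) consists of the simplices:

  0-simplices (6): A, B, D, E, F, G
  1-simplices (12): AB, AD, AE, AF, BE, BF, BG, DE, DF, EF, EG, FG
  2-simplices (6): ABE, ABF, ADF, BEG, DEF, EFG

so the chain groups are C_0 ≅ Z^6, C_1 ≅ Z^12, C_2 ≅ Z^6.

Boundary ∂_1: C_1 → C_0 is given by ∂[p,q] = [q] − [p]. For instance
  ∂AD = D − A.
The resulting 6×12 matrix has rank 5, and its Smith normal form has invariant factors (1,1,1,1,1).

The boundary map ∂_2: C_2 → C_1 maps a triangle to the signed sum of its edges. For instance
  ∂ADF = DF − AF + AD,
  ∂EFG = FG − EG + EF.
The resulting 12×6 matrix has rank 6, and its Smith normal form has invariant factors (1,1,1,1,1,1).

From H_k ≅ ker(∂_k) / im(∂_{k+1}) we obtain:

  H_0: rank C_0 − rank ∂_1 = 6 − 5 = 1, and the invariant factors of ∂_1 are all 1, so H_0 = Z.
  H_1: rank ker ∂_1 − rank ∂_2 = (12 − 5) − 6 = 1, and the invariant factors of ∂_2 are all 1, so H_1 = Z.
  H_2: rank ker ∂_2 − rank ∂_3 = (6 − 6) − 0 = 0, and there is no ∂_3, so H_2 = 0.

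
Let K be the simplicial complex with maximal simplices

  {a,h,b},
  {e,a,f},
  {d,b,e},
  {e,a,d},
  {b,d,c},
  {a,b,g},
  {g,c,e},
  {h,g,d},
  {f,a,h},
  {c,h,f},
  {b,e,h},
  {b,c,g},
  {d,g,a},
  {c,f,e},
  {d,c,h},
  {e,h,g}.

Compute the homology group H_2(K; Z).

H_2 = Z.

Take the total order a < b < c < d < e < f < g < h on the vertex set. Then K (dimension 2) consists of the simplices:

  0-simplices (8): a, b, c, d, e, f, g, h
  1-simplices (24): ab, ad, ae, af, ag, ah, bc, bd, be, bg, bh, cd, ce, cf, cg, ch, de, dg, dh, ef, eg, eh, fh, gh
  2-simplices (16): abg, abh, ade, adg, aef, afh, bcd, bcg, bde, beh, cdh, cef, ceg, cfh, dgh, egh

so the chain groups are C_0 ≅ Z^8, C_1 ≅ Z^24, C_2 ≅ Z^16.

∂_1: C_1 → C_0 is given by ∂[p,q] = [q] − [p]. For instance
  ∂dg = g − d.
As a 8×24 matrix over Z this has rank 7, with invariant factors (1,1,1,1,1,1,1).

∂_2: C_2 → C_1 acts by ∂[p,q,r] = [q,r] − [p,r] + [p,q]. For instance
  ∂cdh = dh − ch + cd,
  ∂ceg = eg − cg + ce.
This gives a 24×16 integer matrix of rank 15; reducing to Smith normal form yields diagonal entries (1,1,1,1,1,1,1,1,1,1,1,1,1,1,1).

Computing H_k = (kernel of ∂_k) / (image of ∂_{k+1}):

  H_2: rank ker ∂_2 − rank ∂_3 = (16 − 15) − 0 = 1, and there is no ∂_3, so H_2 = Z.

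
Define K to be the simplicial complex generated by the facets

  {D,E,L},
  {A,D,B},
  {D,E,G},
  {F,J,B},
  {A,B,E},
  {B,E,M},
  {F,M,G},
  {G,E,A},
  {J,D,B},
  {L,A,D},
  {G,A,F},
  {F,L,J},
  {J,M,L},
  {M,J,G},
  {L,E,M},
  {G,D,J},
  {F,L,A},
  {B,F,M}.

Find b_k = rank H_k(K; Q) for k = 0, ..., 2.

b_0 = 1, b_1 = 1, b_2 = 0.

We work with the vertex ordering A < B < D < E < F < G < J < L < M. The simplices of K, each written with vertices in increasing order, are:

  0-simplices (9): A, B, D, E, F, G, J, L, M
  1-simplices (27): AB, AD, AE, AF, AG, AL, BD, BE, BF, BJ, BM, DE, DG, DJ, DL, EG, EL, EM, FG, FJ, FL, FM, GJ, GM, JL, JM, LM
  2-simplices (18): ABD, ABE, ADL, AEG, AFG, AFL, BDJ, BEM, BFJ, BFM, DEG, DEL, DGJ, ELM, FGM, FJL, GJM, JLM

Hence C_0 ≅ Z^9, C_1 ≅ Z^27, C_2 ≅ Z^18.

The boundary map ∂_1: C_1 → C_0 is given by ∂[p,q] = [q] − [p]. For instance
  ∂JM = M − J.
The 9×27 boundary matrix has rank 8 and Smith normal form diag(1,1,1,1,1,1,1,1).

∂_2: C_2 → C_1 sends each 2-simplex [p,q,r] to [q,r] − [p,r] + [p,q]. For instance
  ∂AEG = EG − AG + AE,
  ∂ADL = DL − AL + AD.
The resulting 27×18 matrix has rank 18, and its Smith normal form has invariant factors (1,1,1,1,1,1,1,1,1,1,1,1,1,1,1,1,1,2).

From H_k ≅ ker(∂_k) / im(∂_{k+1}) we obtain:

  H_0: rank C_0 − rank ∂_1 = 9 − 8 = 1, and the invariant factors of ∂_1 are all 1, so H_0 ≅ Z.
  H_1: rank ker ∂_1 − rank ∂_2 = (27 − 8) − 18 = 1, and ∂_2 has invariant factor 2 > 1, so H_1 ≅ Z ⊕ Z/2.
  H_2: rank ker ∂_2 − rank ∂_3 = (18 − 18) − 0 = 0, and there is no ∂_3, so H_2 ≅ 0.

As a check, the Euler characteristic is 9 − 27 + 18 = 0, which agrees with 1 − 1 + 0 = 0.

Hence the Betti numbers are b_0 = 1, b_1 = 1, b_2 = 0.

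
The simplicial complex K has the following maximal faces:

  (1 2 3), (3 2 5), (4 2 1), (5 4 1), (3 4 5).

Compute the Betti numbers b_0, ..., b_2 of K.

b_0 = 1, b_1 = 1, b_2 = 0.

Take the total order 1 < 2 < 3 < 4 < 5 on the vertex set. Then K (dimension 2) consists of the simplices:

  0-simplices (5): [1], [2], [3], [4], [5]
  1-simplices (10): [1,2], [1,3], [1,4], [1,5], [2,3], [2,4], [2,5], [3,4], [3,5], [4,5]
  2-simplices (5): [1,2,3], [1,2,4], [1,4,5], [2,3,5], [3,4,5]

so the chain groups are C_0 ≅ Z^5, C_1 ≅ Z^10, C_2 ≅ Z^5.

∂_1: C_1 → C_0 maps an edge to its endpoints' difference, ∂[p,q] = q − p. For instance
  ∂[1,2] = [2] − [1].
This gives a 5×10 integer matrix of rank 4; reducing to Smith normal form yields diagonal entries (1,1,1,1).

Boundary ∂_2: C_2 → C_1 sends each 2-simplex [p,q,r] to [q,r] − [p,r] + [p,q]. For instance
  ∂[3,4,5] = [4,5] − [3,5] + [3,4],
  ∂[1,4,5] = [4,5] − [1,5] + [1,4].
As a 10×5 matrix over Z this has rank 5, with invariant factors (1,1,1,1,1).

Computing H_k = (kernel of ∂_k) / (image of ∂_{k+1}):

  H_0: rank C_0 − rank ∂_1 = 5 − 4 = 1, and the invariant factors of ∂_1 are all 1, so H_0 = Z.
  H_1: rank ker ∂_1 − rank ∂_2 = (10 − 4) − 5 = 1, and the invariant factors of ∂_2 are all 1, so H_1 = Z.
  H_2: rank ker ∂_2 − rank ∂_3 = (5 − 5) − 0 = 0, and there is no ∂_3, so H_2 = 0.

As a check, the Euler characteristic is 5 − 10 + 5 = 0, which agrees with 1 − 1 + 0 = 0.

Hence the Betti numbers are b_0 = 1, b_1 = 1, b_2 = 0.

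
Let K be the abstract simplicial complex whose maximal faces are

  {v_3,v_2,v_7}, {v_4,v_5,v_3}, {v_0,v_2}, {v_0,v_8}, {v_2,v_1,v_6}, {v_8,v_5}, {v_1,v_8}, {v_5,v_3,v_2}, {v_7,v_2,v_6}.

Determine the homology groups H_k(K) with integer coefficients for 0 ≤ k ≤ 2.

H_0 ≅ Z,  H_1 ≅ Z^2,  H_2 = 0.

Take the total order v_0 < v_1 < v_2 < v_3 < v_4 < v_5 < v_6 < v_7 < v_8 on the vertex set. Then K (dimension 2) consists of the simplices:

  0-simplices (9): [v_0], [v_1], [v_2], [v_3], [v_4], [v_5], [v_6], [v_7], [v_8]
  1-simplices (15): (15 of them)
  2-simplices (5): [v_1,v_2,v_6], [v_2,v_3,v_5], [v_2,v_3,v_7], [v_2,v_6,v_7], [v_3,v_4,v_5]

Hence C_0 ≅ Z^9, C_1 ≅ Z^15, C_2 ≅ Z^5.

Boundary ∂_1: C_1 → C_0 sends each edge [p,q] (with p < q) to q − p.
The resulting 9×15 matrix has rank 8, and its Smith normal form has invariant factors (1,1,1,1,1,1,1,1).

Boundary ∂_2: C_2 → C_1 acts by ∂[p,q,r] = [q,r] − [p,r] + [p,q]. For instance
  ∂[v_3,v_4,v_5] = [v_4,v_5] − [v_3,v_5] + [v_3,v_4],
  ∂[v_2,v_6,v_7] = [v_6,v_7] − [v_2,v_7] + [v_2,v_6].
As a 15×5 matrix over Z this has rank 5, with invariant factors (1,1,1,1,1).

Now H_k = ker ∂_k / im ∂_{k+1}, so:

  H_0: rank C_0 − rank ∂_1 = 9 − 8 = 1, and the invariant factors of ∂_1 are all 1, so H_0 ≅ Z.
  H_1: rank ker ∂_1 − rank ∂_2 = (15 − 8) − 5 = 2, and the invariant factors of ∂_2 are all 1, so H_1 ≅ Z^2.
  H_2: rank ker ∂_2 − rank ∂_3 = (5 − 5) − 0 = 0, and there is no ∂_3, so H_2 ≅ 0.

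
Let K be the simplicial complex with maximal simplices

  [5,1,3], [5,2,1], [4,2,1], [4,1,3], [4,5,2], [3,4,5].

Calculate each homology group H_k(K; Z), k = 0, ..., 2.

H_0 ≅ Z,  H_1 = 0,  H_2 ≅ Z.

We work with the vertex ordering 1 < 2 < 3 < 4 < 5. The simplices of K, each written with vertices in increasing order, are:

  0-simplices (5): [1], [2], [3], [4], [5]
  1-simplices (9): [1,2], [1,3], [1,4], [1,5], [2,4], [2,5], [3,4], [3,5], [4,5]
  2-simplices (6): [1,2,4], [1,2,5], [1,3,4], [1,3,5], [2,4,5], [3,4,5]

giving chain groups C_0 ≅ Z^5, C_1 ≅ Z^9, C_2 ≅ Z^6.

The boundary map ∂_1: C_1 → C_0 sends each edge [p,q] (with p < q) to q − p. For instance
  ∂[1,4] = [4] − [1].
As a 5×9 matrix over Z this has rank 4, with invariant factors (1,1,1,1).

∂_2: C_2 → C_1 sends each 2-simplex [p,q,r] to [q,r] − [p,r] + [p,q]. For instance
  ∂[1,2,5] = [2,5] − [1,5] + [1,2],
  ∂[1,3,4] = [3,4] − [1,4] + [1,3].
As a 9×6 matrix over Z this has rank 5, with invariant factors (1,1,1,1,1).

Computing H_k = (kernel of ∂_k) / (image of ∂_{k+1}):

  H_0: rank C_0 − rank ∂_1 = 5 − 4 = 1, and the invariant factors of ∂_1 are all 1, so H_0 ≅ Z.
  H_1: rank ker ∂_1 − rank ∂_2 = (9 − 4) − 5 = 0, and the invariant factors of ∂_2 are all 1, so H_1 ≅ 0.
  H_2: rank ker ∂_2 − rank ∂_3 = (6 − 5) − 0 = 1, and there is no ∂_3, so H_2 ≅ Z.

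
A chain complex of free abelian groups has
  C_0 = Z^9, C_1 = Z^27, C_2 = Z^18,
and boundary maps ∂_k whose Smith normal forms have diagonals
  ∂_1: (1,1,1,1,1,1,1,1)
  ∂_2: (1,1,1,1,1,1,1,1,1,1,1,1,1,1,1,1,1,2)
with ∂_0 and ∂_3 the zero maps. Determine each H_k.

H_0: b_0 = 9 − 0 − 8 = 1; torsion from ∂_1 factors > 1: none. So H_0 ≅ Z.
H_1: b_1 = 27 − 8 − 18 = 1; torsion from ∂_2 factors > 1: [2]. So H_1 ≅ Z ⊕ Z/2Z.
H_2: b_2 = 18 − 18 − 0 = 0; torsion from ∂_3 factors > 1: none. So H_2 ≅ 0.

H_0 ≅ Z,  H_1 ≅ Z ⊕ Z/2Z,  H_2 = 0.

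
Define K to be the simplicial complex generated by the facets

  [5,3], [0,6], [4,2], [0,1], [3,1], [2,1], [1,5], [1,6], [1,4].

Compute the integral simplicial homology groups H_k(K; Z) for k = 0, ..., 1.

H_0 ≅ Z,  H_1 ≅ Z^3.

Order the vertices as 0 < 1 < 2 < 3 < 4 < 5 < 6. Listing each simplex with vertices in this order, K has dimension 1 with simplices:

  0-simplices (7): [0], [1], [2], [3], [4], [5], [6]
  1-simplices (9): [0,1], [0,6], [1,2], [1,3], [1,4], [1,5], [1,6], [2,4], [3,5]

so the chain groups are C_0 ≅ Z^7, C_1 ≅ Z^9.

Boundary ∂_1: C_1 → C_0 maps an edge to its endpoints' difference, ∂[p,q] = q − p. For instance
  ∂[1,2] = [2] − [1].
As a 7×9 matrix over Z this has rank 6, with invariant factors (1,1,1,1,1,1).

Reading off H_k = ker ∂_k / im ∂_{k+1}:

  H_0: rank C_0 − rank ∂_1 = 7 − 6 = 1, and the invariant factors of ∂_1 are all 1, so H_0 ≅ Z.
  H_1: rank ker ∂_1 − rank ∂_2 = (9 − 6) − 0 = 3, and there is no ∂_2, so H_1 ≅ Z^3.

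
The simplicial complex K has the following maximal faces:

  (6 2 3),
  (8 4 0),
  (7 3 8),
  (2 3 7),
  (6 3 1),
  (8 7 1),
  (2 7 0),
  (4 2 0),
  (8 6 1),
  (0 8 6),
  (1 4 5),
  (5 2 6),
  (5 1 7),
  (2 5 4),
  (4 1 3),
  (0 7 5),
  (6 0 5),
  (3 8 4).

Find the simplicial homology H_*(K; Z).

Order the vertices as 0 < 1 < 2 < 3 < 4 < 5 < 6 < 7 < 8. Listing each simplex with vertices in this order, K has dimension 2 with simplices:

  0-simplices (9): [0], [1], [2], [3], [4], [5], [6], [7], [8]
  1-simplices (27): (27 of them)
  2-simplices (18): [0,2,4], [0,2,7], [0,4,8], [0,5,6], [0,5,7], [0,6,8], [1,3,4], [1,3,6], [1,4,5], [1,5,7], [1,6,8], [1,7,8], [2,3,6], [2,3,7], [2,4,5], [2,5,6], [3,4,8], [3,7,8]

giving chain groups C_0 ≅ Z^9, C_1 ≅ Z^27, C_2 ≅ Z^18.

Boundary ∂_1: C_1 → C_0 maps an edge to its endpoints' difference, ∂[p,q] = q − p. For instance
  ∂[4,5] = [5] − [4].
As a 9×27 matrix over Z this has rank 8, with invariant factors (1,1,1,1,1,1,1,1).

Boundary ∂_2: C_2 → C_1 acts by ∂[p,q,r] = [q,r] − [p,r] + [p,q]. For instance
  ∂[0,4,8] = [4,8] − [0,8] + [0,4],
  ∂[2,3,7] = [3,7] − [2,7] + [2,3].
As a 27×18 matrix over Z this has rank 18, with invariant factors (1,1,1,1,1,1,1,1,1,1,1,1,1,1,1,1,1,2).

From H_k ≅ ker(∂_k) / im(∂_{k+1}) we obtain:

  H_0: rank C_0 − rank ∂_1 = 9 − 8 = 1, and the invariant factors of ∂_1 are all 1, so H_0 = Z.
  H_1: rank ker ∂_1 − rank ∂_2 = (27 − 8) − 18 = 1, and ∂_2 has invariant factor 2 > 1, so H_1 = Z ⊕ Z/2Z.
  H_2: rank ker ∂_2 − rank ∂_3 = (18 − 18) − 0 = 0, and there is no ∂_3, so H_2 = 0.

H_0 = Z,  H_1 = Z ⊕ Z/2Z,  H_2 = 0.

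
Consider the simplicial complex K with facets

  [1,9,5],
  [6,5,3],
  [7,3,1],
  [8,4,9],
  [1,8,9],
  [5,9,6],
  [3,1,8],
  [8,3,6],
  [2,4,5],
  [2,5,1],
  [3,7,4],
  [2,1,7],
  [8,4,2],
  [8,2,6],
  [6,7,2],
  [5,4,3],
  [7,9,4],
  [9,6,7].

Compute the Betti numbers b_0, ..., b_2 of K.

Fix the vertex order 1 < 2 < 3 < 4 < 5 < 6 < 7 < 8 < 9 and write every simplex with vertices in increasing order. Then dim K = 2 and the simplices of K are:

  0-simplices (9): [1], [2], [3], [4], [5], [6], [7], [8], [9]
  1-simplices (27): (27 of them)
  2-simplices (18): [1,2,5], [1,2,7], [1,3,7], [1,3,8], [1,5,9], [1,8,9], [2,4,5], [2,4,8], [2,6,7], [2,6,8], [3,4,5], [3,4,7], [3,5,6], [3,6,8], [4,7,9], [4,8,9], [5,6,9], [6,7,9]

so the chain groups are C_0 ≅ Z^9, C_1 ≅ Z^27, C_2 ≅ Z^18.

Boundary ∂_1: C_1 → C_0 is given by ∂[p,q] = [q] − [p].
This gives a 9×27 integer matrix of rank 8; reducing to Smith normal form yields diagonal entries (1,1,1,1,1,1,1,1).

Boundary ∂_2: C_2 → C_1 acts by ∂[p,q,r] = [q,r] − [p,r] + [p,q]. For instance
  ∂[2,6,7] = [6,7] − [2,7] + [2,6],
  ∂[2,4,5] = [4,5] − [2,5] + [2,4].
The 27×18 boundary matrix has rank 17 and Smith normal form diag(1,1,1,1,1,1,1,1,1,1,1,1,1,1,1,1,1).

Computing H_k = (kernel of ∂_k) / (image of ∂_{k+1}):

  H_0: rank C_0 − rank ∂_1 = 9 − 8 = 1, and the invariant factors of ∂_1 are all 1, so H_0 = Z.
  H_1: rank ker ∂_1 − rank ∂_2 = (27 − 8) − 17 = 2, and the invariant factors of ∂_2 are all 1, so H_1 = Z^2.
  H_2: rank ker ∂_2 − rank ∂_3 = (18 − 17) − 0 = 1, and there is no ∂_3, so H_2 = Z.

Hence the Betti numbers are b_0 = 1, b_1 = 2, b_2 = 1.

b_0 = 1, b_1 = 2, b_2 = 1.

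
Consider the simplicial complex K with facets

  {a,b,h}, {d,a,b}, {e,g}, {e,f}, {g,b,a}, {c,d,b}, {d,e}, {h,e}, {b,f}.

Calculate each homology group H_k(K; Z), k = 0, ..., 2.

Order the vertices as a < b < c < d < e < f < g < h. Listing each simplex with vertices in this order, K has dimension 2 with simplices:

  0-simplices (8): a, b, c, d, e, f, g, h
  1-simplices (14): ab, ad, ag, ah, bc, bd, bf, bg, bh, cd, de, ef, eg, eh
  2-simplices (4): abd, abg, abh, bcd

giving chain groups C_0 ≅ Z^8, C_1 ≅ Z^14, C_2 ≅ Z^4.

Boundary ∂_1: C_1 → C_0 sends each edge [p,q] (with p < q) to q − p.
The resulting 8×14 matrix has rank 7, and its Smith normal form has invariant factors (1,1,1,1,1,1,1).

∂_2: C_2 → C_1 maps a triangle to the signed sum of its edges. For instance
  ∂abg = bg − ag + ab,
  ∂abd = bd − ad + ab.
The 14×4 boundary matrix has rank 4 and Smith normal form diag(1,1,1,1).

Reading off H_k = ker ∂_k / im ∂_{k+1}:

  H_0: rank C_0 − rank ∂_1 = 8 − 7 = 1, and the invariant factors of ∂_1 are all 1, so H_0 ≅ Z.
  H_1: rank ker ∂_1 − rank ∂_2 = (14 − 7) − 4 = 3, and the invariant factors of ∂_2 are all 1, so H_1 ≅ Z^3.
  H_2: rank ker ∂_2 − rank ∂_3 = (4 − 4) − 0 = 0, and there is no ∂_3, so H_2 ≅ 0.

H_0 = Z,  H_1 = Z^3,  H_2 = 0.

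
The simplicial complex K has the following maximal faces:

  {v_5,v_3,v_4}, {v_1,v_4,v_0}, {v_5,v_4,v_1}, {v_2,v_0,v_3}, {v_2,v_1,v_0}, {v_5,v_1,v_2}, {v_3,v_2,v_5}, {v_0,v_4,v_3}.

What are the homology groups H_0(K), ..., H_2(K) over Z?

Fix the vertex order v_0 < v_1 < v_2 < v_3 < v_4 < v_5 and write every simplex with vertices in increasing order. Then dim K = 2 and the simplices of K are:

  0-simplices (6): [v_0], [v_1], [v_2], [v_3], [v_4], [v_5]
  1-simplices (12): [v_0,v_1], [v_0,v_2], [v_0,v_3], [v_0,v_4], [v_1,v_2], [v_1,v_4], [v_1,v_5], [v_2,v_3], [v_2,v_5], [v_3,v_4], [v_3,v_5], [v_4,v_5]
  2-simplices (8): [v_0,v_1,v_2], [v_0,v_1,v_4], [v_0,v_2,v_3], [v_0,v_3,v_4], [v_1,v_2,v_5], [v_1,v_4,v_5], [v_2,v_3,v_5], [v_3,v_4,v_5]

giving chain groups C_0 ≅ Z^6, C_1 ≅ Z^12, C_2 ≅ Z^8.

∂_1: C_1 → C_0 maps an edge to its endpoints' difference, ∂[p,q] = q − p. For instance
  ∂[v_2,v_5] = [v_5] − [v_2].
The resulting 6×12 matrix has rank 5, and its Smith normal form has invariant factors (1,1,1,1,1).

Boundary ∂_2: C_2 → C_1 acts by ∂[p,q,r] = [q,r] − [p,r] + [p,q]. For instance
  ∂[v_1,v_4,v_5] = [v_4,v_5] − [v_1,v_5] + [v_1,v_4],
  ∂[v_0,v_2,v_3] = [v_2,v_3] − [v_0,v_3] + [v_0,v_2].
As a 12×8 matrix over Z this has rank 7, with invariant factors (1,1,1,1,1,1,1).

Computing H_k = (kernel of ∂_k) / (image of ∂_{k+1}):

  H_0: rank C_0 − rank ∂_1 = 6 − 5 = 1, and the invariant factors of ∂_1 are all 1, so H_0 = Z.
  H_1: rank ker ∂_1 − rank ∂_2 = (12 − 5) − 7 = 0, and the invariant factors of ∂_2 are all 1, so H_1 = 0.
  H_2: rank ker ∂_2 − rank ∂_3 = (8 − 7) − 0 = 1, and there is no ∂_3, so H_2 = Z.

As a check, the Euler characteristic is 6 − 12 + 8 = 2, which agrees with 1 − 0 + 1 = 2.

H_0 = Z,  H_1 = 0,  H_2 = Z.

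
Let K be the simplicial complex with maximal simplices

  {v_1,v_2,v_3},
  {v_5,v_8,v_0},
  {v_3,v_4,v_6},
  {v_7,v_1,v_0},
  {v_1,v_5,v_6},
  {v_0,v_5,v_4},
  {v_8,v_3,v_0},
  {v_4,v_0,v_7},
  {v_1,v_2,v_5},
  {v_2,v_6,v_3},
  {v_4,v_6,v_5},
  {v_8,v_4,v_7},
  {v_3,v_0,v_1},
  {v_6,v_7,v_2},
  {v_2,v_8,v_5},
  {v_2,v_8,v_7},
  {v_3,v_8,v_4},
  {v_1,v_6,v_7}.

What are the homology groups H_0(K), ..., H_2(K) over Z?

H_0 = Z,  H_1 = Z ⊕ Z/2,  H_2 = 0.

Fix the vertex order v_0 < v_1 < v_2 < v_3 < v_4 < v_5 < v_6 < v_7 < v_8 and write every simplex with vertices in increasing order. Then dim K = 2 and the simplices of K are:

  0-simplices (9): [v_0], [v_1], [v_2], [v_3], [v_4], [v_5], [v_6], [v_7], [v_8]
  1-simplices (27): (27 of them)
  2-simplices (18): (18 of them)

so the chain groups are C_0 ≅ Z^9, C_1 ≅ Z^27, C_2 ≅ Z^18.

The boundary map ∂_1: C_1 → C_0 is given by ∂[p,q] = [q] − [p]. For instance
  ∂[v_3,v_6] = [v_6] − [v_3].
The 9×27 boundary matrix has rank 8 and Smith normal form diag(1,1,1,1,1,1,1,1).

∂_2: C_2 → C_1 maps a triangle to the signed sum of its edges. For instance
  ∂[v_2,v_5,v_8] = [v_5,v_8] − [v_2,v_8] + [v_2,v_5],
  ∂[v_1,v_5,v_6] = [v_5,v_6] − [v_1,v_6] + [v_1,v_5].
The 27×18 boundary matrix has rank 18 and Smith normal form diag(1,1,1,1,1,1,1,1,1,1,1,1,1,1,1,1,1,2).

Now H_k = ker ∂_k / im ∂_{k+1}, so:

  H_0: rank C_0 − rank ∂_1 = 9 − 8 = 1, and the invariant factors of ∂_1 are all 1, so H_0 = Z.
  H_1: rank ker ∂_1 − rank ∂_2 = (27 − 8) − 18 = 1, and ∂_2 has invariant factor 2 > 1, so H_1 = Z ⊕ Z/2.
  H_2: rank ker ∂_2 − rank ∂_3 = (18 − 18) − 0 = 0, and there is no ∂_3, so H_2 = 0.

As a check, the Euler characteristic is 9 − 27 + 18 = 0, which agrees with 1 − 1 + 0 = 0.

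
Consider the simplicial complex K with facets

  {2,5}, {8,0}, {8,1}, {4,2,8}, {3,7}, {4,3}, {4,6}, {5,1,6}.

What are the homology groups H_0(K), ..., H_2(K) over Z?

H_0 ≅ Z,  H_1 ≅ Z^2,  H_2 = 0.

Order the vertices as 0 < 1 < 2 < 3 < 4 < 5 < 6 < 7 < 8. Listing each simplex with vertices in this order, K has dimension 2 with simplices:

  0-simplices (9): [0], [1], [2], [3], [4], [5], [6], [7], [8]
  1-simplices (12): [0,8], [1,5], [1,6], [1,8], [2,4], [2,5], [2,8], [3,4], [3,7], [4,6], [4,8], [5,6]
  2-simplices (2): [1,5,6], [2,4,8]

so the chain groups are C_0 ≅ Z^9, C_1 ≅ Z^12, C_2 ≅ Z^2.

The boundary map ∂_1: C_1 → C_0 is given by ∂[p,q] = [q] − [p]. For instance
  ∂[2,5] = [5] − [2].
The resulting 9×12 matrix has rank 8, and its Smith normal form has invariant factors (1,1,1,1,1,1,1,1).

∂_2: C_2 → C_1 maps a triangle to the signed sum of its edges. For instance
  ∂[2,4,8] = [4,8] − [2,8] + [2,4],
  ∂[1,5,6] = [5,6] − [1,6] + [1,5].
As a 12×2 matrix over Z this has rank 2, with invariant factors (1,1).

From H_k ≅ ker(∂_k) / im(∂_{k+1}) we obtain:

  H_0: rank C_0 − rank ∂_1 = 9 − 8 = 1, and the invariant factors of ∂_1 are all 1, so H_0 ≅ Z.
  H_1: rank ker ∂_1 − rank ∂_2 = (12 − 8) − 2 = 2, and the invariant factors of ∂_2 are all 1, so H_1 ≅ Z^2.
  H_2: rank ker ∂_2 − rank ∂_3 = (2 − 2) − 0 = 0, and there is no ∂_3, so H_2 ≅ 0.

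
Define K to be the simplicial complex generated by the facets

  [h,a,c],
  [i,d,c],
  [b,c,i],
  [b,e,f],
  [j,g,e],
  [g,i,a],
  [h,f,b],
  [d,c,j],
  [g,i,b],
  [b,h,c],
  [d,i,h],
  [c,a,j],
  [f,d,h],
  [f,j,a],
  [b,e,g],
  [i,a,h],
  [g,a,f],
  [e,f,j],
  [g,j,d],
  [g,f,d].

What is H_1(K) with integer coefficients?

Take the total order a < b < c < d < e < f < g < h < i < j on the vertex set. Then K (dimension 2) consists of the simplices:

  0-simplices (10): a, b, c, d, e, f, g, h, i, j
  1-simplices (30): ac, af, ag, ah, ai, aj, bc, be, bf, bg, bh, bi, cd, ch, ci, cj, df, dg, dh, di, dj, ef, eg, ej, fg, fh, fj, gi, gj, hi
  2-simplices (20): ach, acj, afg, afj, agi, ahi, bch, bci, bef, beg, bfh, bgi, cdi, cdj, dfg, dfh, dgj, dhi, efj, egj

so the chain groups are C_0 ≅ Z^10, C_1 ≅ Z^30, C_2 ≅ Z^20.

Boundary ∂_1: C_1 → C_0 maps an edge to its endpoints' difference, ∂[p,q] = q − p. For instance
  ∂dj = j − d.
The resulting 10×30 matrix has rank 9, and its Smith normal form has invariant factors (1,1,1,1,1,1,1,1,1).

∂_2: C_2 → C_1 acts by ∂[p,q,r] = [q,r] − [p,r] + [p,q]. For instance
  ∂dhi = hi − di + dh,
  ∂afg = fg − ag + af.
The 30×20 boundary matrix has rank 20 and Smith normal form diag(1,1,1,1,1,1,1,1,1,1,1,1,1,1,1,1,1,1,1,2).

From H_k ≅ ker(∂_k) / im(∂_{k+1}) we obtain:

  H_1: rank ker ∂_1 − rank ∂_2 = (30 − 9) − 20 = 1, and ∂_2 has invariant factor 2 > 1, so H_1 = Z ⊕ Z/2.

(K is a triangulation of the Klein bottle.)

H_1 ≅ Z ⊕ Z/2.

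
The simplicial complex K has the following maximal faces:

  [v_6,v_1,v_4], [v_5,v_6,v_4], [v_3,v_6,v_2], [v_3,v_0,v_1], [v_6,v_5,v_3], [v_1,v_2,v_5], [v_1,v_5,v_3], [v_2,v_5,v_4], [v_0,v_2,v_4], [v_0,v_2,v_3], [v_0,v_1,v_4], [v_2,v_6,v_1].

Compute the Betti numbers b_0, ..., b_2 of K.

Take the total order v_0 < v_1 < v_2 < v_3 < v_4 < v_5 < v_6 on the vertex set. Then K (dimension 2) consists of the simplices:

  0-simplices (7): [v_0], [v_1], [v_2], [v_3], [v_4], [v_5], [v_6]
  1-simplices (18): (18 of them)
  2-simplices (12): (12 of them)

giving chain groups C_0 ≅ Z^7, C_1 ≅ Z^18, C_2 ≅ Z^12.

Boundary ∂_1: C_1 → C_0 sends each edge [p,q] (with p < q) to q − p.
As a 7×18 matrix over Z this has rank 6, with invariant factors (1,1,1,1,1,1).

∂_2: C_2 → C_1 sends each 2-simplex [p,q,r] to [q,r] − [p,r] + [p,q]. For instance
  ∂[v_0,v_1,v_4] = [v_1,v_4] − [v_0,v_4] + [v_0,v_1],
  ∂[v_2,v_4,v_5] = [v_4,v_5] − [v_2,v_5] + [v_2,v_4].
The resulting 18×12 matrix has rank 12, and its Smith normal form has invariant factors (1,1,1,1,1,1,1,1,1,1,1,2).

Now H_k = ker ∂_k / im ∂_{k+1}, so:

  H_0: rank C_0 − rank ∂_1 = 7 − 6 = 1, and the invariant factors of ∂_1 are all 1, so H_0 = Z.
  H_1: rank ker ∂_1 − rank ∂_2 = (18 − 6) − 12 = 0, and ∂_2 has invariant factor 2 > 1, so H_1 = Z/2.
  H_2: rank ker ∂_2 − rank ∂_3 = (12 − 12) − 0 = 0, and there is no ∂_3, so H_2 = 0.

As a check, the Euler characteristic is 7 − 18 + 12 = 1, which agrees with 1 − 0 + 0 = 1.

Hence the Betti numbers are b_0 = 1, b_1 = 0, b_2 = 0.

b_0 = 1, b_1 = 0, b_2 = 0.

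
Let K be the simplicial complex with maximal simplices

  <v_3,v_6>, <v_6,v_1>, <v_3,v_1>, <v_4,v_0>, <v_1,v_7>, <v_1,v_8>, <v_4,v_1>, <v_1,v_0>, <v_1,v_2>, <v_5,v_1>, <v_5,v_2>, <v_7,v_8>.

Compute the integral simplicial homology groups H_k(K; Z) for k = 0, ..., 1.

H_0 ≅ Z,  H_1 ≅ Z^4.

K has 9 vertices, 12 edges.
rank ∂_0 = 0, rank ∂_1 = 8 ⇒ b_0 = 9 − 0 − 8 = 1; all invariant factors of ∂_1 are 1 so no torsion. So H_0 = Z.
rank ∂_1 = 8, rank ∂_2 = 0 ⇒ b_1 = 12 − 8 − 0 = 4. So H_1 = Z^4.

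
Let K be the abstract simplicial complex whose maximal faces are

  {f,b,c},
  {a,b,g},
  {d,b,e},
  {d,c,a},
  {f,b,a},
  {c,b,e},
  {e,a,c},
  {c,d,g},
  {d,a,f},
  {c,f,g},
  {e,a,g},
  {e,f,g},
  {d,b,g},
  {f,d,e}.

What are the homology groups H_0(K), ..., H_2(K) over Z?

H_0 ≅ Z,  H_1 ≅ Z^2,  H_2 ≅ Z.

Fix the vertex order a < b < c < d < e < f < g and write every simplex with vertices in increasing order. Then dim K = 2 and the simplices of K are:

  0-simplices (7): a, b, c, d, e, f, g
  1-simplices (21): ab, ac, ad, ae, af, ag, bc, bd, be, bf, bg, cd, ce, cf, cg, de, df, dg, ef, eg, fg
  2-simplices (14): abf, abg, acd, ace, adf, aeg, bce, bcf, bde, bdg, cdg, cfg, def, efg

giving chain groups C_0 ≅ Z^7, C_1 ≅ Z^21, C_2 ≅ Z^14.

The boundary map ∂_1: C_1 → C_0 maps an edge to its endpoints' difference, ∂[p,q] = q − p. For instance
  ∂cf = f − c.
As a 7×21 matrix over Z this has rank 6, with invariant factors (1,1,1,1,1,1).

∂_2: C_2 → C_1 acts by ∂[p,q,r] = [q,r] − [p,r] + [p,q]. For instance
  ∂aeg = eg − ag + ae,
  ∂cfg = fg − cg + cf.
The resulting 21×14 matrix has rank 13, and its Smith normal form has invariant factors (1,1,1,1,1,1,1,1,1,1,1,1,1).

Computing H_k = (kernel of ∂_k) / (image of ∂_{k+1}):

  H_0: rank C_0 − rank ∂_1 = 7 − 6 = 1, and the invariant factors of ∂_1 are all 1, so H_0 = Z.
  H_1: rank ker ∂_1 − rank ∂_2 = (21 − 6) − 13 = 2, and the invariant factors of ∂_2 are all 1, so H_1 = Z^2.
  H_2: rank ker ∂_2 − rank ∂_3 = (14 − 13) − 0 = 1, and there is no ∂_3, so H_2 = Z.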